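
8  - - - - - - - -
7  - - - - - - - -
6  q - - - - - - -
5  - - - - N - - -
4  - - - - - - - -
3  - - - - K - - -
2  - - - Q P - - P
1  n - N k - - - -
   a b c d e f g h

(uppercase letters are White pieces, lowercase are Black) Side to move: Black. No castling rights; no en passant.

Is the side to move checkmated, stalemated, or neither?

checkmate

Black to move; black king on d1.
In check: yes, from the white queen on d2.
King squares — c1: attacked by Qd2; e1: attacked by Qd2; c2: attacked by Qd2; d2: attacked by Ke3; e2: attacked by Nc1.
Legal moves for Black: none.
In check with no legal moves → checkmate.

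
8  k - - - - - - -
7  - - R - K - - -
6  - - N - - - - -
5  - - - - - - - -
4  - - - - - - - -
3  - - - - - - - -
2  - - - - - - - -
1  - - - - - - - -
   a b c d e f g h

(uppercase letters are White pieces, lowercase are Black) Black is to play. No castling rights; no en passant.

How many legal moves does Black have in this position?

Black to move; king on a8.
In check: no.
Legal moves: none.
Count: 0.

0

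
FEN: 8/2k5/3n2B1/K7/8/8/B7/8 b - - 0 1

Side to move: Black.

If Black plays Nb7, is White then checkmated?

After Nb7: white king on a5; in check: yes, from the black knight on b7.
White has 4 legal replies: Ka6, Kb5, Kb4, Ka4.
In check but a legal move exists → not checkmate.

no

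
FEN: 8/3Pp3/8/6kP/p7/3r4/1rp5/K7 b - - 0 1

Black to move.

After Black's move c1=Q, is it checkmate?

After c1=Q: white king on a1; in check: yes, from the black queen on c1.
King squares — b1: attacked by Qc1; a2: attacked by Rb2; b2: attacked by Qc1.
White has no legal moves → checkmate.

yes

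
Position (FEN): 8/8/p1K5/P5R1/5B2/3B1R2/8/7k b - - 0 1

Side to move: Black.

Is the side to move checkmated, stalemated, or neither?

Black to move; black king on h1.
In check: no.
King squares — g1: attacked by Rg5; g2: attacked by Rg5; h2: attacked by Bf4.
Legal moves for Black: none.
Not in check and no legal moves → stalemate.

stalemate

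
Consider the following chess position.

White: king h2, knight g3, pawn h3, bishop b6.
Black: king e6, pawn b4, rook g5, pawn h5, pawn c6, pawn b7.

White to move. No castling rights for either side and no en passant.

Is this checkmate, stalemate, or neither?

neither

White to move; white king on h2.
In check: no.
Legal moves for White include: Bd8, Bc7, Ba7, Bc5, Ba5, Bd4, Be3, Bf2, Bg1, Nxh5, Nf5, Ne4, Ne2, Nh1, Nf1, Kg2, Kh1, Kg1, ... (list truncated; more exist).
White has legal moves and is not in check → neither.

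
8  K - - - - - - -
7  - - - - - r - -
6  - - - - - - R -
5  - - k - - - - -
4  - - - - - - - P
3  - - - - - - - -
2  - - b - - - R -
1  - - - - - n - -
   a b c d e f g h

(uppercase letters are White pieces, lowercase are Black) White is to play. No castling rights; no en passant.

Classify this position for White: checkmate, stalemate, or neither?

White to move; white king on a8.
In check: no.
Legal moves for White include: Kb8, Rg8, Rg7, Rh6, Rf6, Re6, Rd6, Rc6+, Rb6, Ra6, R6g5+, R6g4, R6g3, R2g5+, R2g4, R2g3, Rh2, Rf2, ... (list truncated; more exist).
White has legal moves and is not in check → neither.

neither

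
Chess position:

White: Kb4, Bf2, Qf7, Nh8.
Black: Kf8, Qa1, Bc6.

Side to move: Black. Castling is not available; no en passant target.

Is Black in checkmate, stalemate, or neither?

checkmate

Black to move; black king on f8.
In check: yes, from the white queen on f7.
King squares — e7: attacked by Qf7; f7: attacked by Nh8; g7: attacked by Qf7; e8: attacked by Qf7; g8: attacked by Qf7.
Legal moves for Black: none.
In check with no legal moves → checkmate.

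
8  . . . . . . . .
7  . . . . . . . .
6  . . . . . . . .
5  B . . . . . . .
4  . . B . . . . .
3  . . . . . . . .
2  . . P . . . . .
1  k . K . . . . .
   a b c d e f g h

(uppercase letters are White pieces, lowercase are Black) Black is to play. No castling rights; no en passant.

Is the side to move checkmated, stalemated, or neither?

Black to move; black king on a1.
In check: no.
King squares — b1: attacked by Kc1; a2: attacked by Bc4; b2: attacked by Kc1.
Legal moves for Black: none.
Not in check and no legal moves → stalemate.

stalemate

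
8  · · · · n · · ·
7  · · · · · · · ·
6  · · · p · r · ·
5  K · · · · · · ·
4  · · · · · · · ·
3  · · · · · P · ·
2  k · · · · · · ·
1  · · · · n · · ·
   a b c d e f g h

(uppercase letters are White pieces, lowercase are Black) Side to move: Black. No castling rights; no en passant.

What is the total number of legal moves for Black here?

Black to move; king on a2.
In check: no.
Legal moves: Ng7, Nc7, Rf8, Rf7, Rh6, Rg6, Re6, Rf5+, Rf4, Rxf3, Kb3, Ka3, Kb2, Kb1, Ka1, Nxf3, Nd3, Ng2, Nc2, d5.
Count: 20.

20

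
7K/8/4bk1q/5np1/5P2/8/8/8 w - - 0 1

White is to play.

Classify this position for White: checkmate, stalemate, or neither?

White to move; white king on h8.
In check: yes, from the black queen on h6.
King squares — g7: attacked by Nf5; h7: attacked by Qh6; g8: attacked by Be6.
Legal moves for White: none.
In check with no legal moves → checkmate.

checkmate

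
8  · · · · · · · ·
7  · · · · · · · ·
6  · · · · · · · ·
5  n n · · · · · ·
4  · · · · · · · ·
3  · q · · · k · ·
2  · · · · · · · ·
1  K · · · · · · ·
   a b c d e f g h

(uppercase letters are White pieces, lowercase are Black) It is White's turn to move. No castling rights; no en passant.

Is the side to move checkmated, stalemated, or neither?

White to move; white king on a1.
In check: no.
King squares — b1: attacked by Qb3; a2: attacked by Qb3; b2: attacked by Qb3.
Legal moves for White: none.
Not in check and no legal moves → stalemate.

stalemate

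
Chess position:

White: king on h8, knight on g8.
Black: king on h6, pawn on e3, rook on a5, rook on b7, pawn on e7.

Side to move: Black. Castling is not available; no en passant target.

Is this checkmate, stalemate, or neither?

Black to move; black king on h6.
In check: yes, from the white knight on g8.
King squares — g5: available; h5: available; g6: available; g7: attacked by Kh8; h7: attacked by Kh8.
Legal moves for Black: Kg6, Kh5, Kg5.
Black is in check but has 3 legal moves → neither.

neither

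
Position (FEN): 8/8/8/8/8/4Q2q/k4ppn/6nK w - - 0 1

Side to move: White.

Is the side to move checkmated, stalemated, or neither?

checkmate

White to move; white king on h1.
In check: yes, from the black pawn on g2.
King squares — g1: attacked by Pf2; g2: attacked by Qh3; h2: attacked by Qh3.
Legal moves for White: none.
In check with no legal moves → checkmate.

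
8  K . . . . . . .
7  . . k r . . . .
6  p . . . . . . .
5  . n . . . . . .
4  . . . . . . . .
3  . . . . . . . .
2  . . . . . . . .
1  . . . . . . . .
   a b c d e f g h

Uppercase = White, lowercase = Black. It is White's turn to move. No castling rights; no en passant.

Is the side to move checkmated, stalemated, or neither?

White to move; white king on a8.
In check: no.
King squares — a7: attacked by Nb5; b7: attacked by Kc7; b8: attacked by Kc7.
Legal moves for White: none.
Not in check and no legal moves → stalemate.

stalemate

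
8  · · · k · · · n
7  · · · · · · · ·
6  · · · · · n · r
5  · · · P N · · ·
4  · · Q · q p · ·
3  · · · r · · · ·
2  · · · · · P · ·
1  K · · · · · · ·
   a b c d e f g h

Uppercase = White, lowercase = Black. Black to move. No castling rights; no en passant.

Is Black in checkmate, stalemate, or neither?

Black to move; black king on d8.
In check: no.
Legal moves for Black include: Nf7, Ng6, Ke8, Ke7, Rh7, Rg6, Rh5, Rh4, Rhh3, Rh2, Rh1+, Ng8, Ne8, Nh7, Nd7, Nh5, Nxd5, Ng4, ... (list truncated; more exist).
Black has legal moves and is not in check → neither.

neither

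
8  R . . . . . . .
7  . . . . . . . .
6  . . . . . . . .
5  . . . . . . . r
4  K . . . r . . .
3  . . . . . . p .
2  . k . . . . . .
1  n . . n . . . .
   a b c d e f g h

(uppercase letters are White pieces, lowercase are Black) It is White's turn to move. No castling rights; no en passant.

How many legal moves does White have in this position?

0

White to move; king on a4.
In check: yes, from the black rook on e4.
Legal moves: none.
Count: 0.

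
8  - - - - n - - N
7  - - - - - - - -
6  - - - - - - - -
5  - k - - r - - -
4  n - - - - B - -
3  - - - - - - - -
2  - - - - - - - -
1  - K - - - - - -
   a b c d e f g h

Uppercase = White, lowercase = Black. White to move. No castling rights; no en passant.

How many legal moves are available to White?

14

White to move; king on b1.
In check: no.
Legal moves: Nf7, Ng6, Bh6, Bg5, Bxe5, Bg3, Be3, Bh2, Bd2, Bc1, Kc2, Ka2, Kc1, Ka1.
Count: 14.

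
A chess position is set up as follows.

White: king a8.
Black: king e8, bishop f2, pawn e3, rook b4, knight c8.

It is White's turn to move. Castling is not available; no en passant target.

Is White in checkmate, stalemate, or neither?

stalemate

White to move; white king on a8.
In check: no.
King squares — a7: attacked by Nc8; b7: attacked by Rb4; b8: attacked by Rb4.
Legal moves for White: none.
Not in check and no legal moves → stalemate.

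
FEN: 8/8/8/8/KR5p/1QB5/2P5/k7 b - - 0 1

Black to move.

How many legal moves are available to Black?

0

Black to move; king on a1.
In check: yes, from the white bishop on c3.
Legal moves: none.
Count: 0.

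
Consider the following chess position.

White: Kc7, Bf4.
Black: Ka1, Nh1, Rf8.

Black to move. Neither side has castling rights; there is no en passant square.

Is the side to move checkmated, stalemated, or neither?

Black to move; black king on a1.
In check: no.
Legal moves for Black: Rh8, Rg8, Re8, Rd8, Rc8+, Rb8, Ra8, Rf7+, Rf6, Rf5, Rxf4, Ng3, Nf2, Kb2, Ka2, Kb1.
Black has 16 legal moves and is not in check → neither.

neither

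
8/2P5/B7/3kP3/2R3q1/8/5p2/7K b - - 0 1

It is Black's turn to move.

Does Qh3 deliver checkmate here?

yes

After Qh3: white king on h1; in check: yes, from the black queen on h3.
King squares — g1: attacked by Pf2; g2: attacked by Qh3; h2: attacked by Qh3.
White has no legal moves → checkmate.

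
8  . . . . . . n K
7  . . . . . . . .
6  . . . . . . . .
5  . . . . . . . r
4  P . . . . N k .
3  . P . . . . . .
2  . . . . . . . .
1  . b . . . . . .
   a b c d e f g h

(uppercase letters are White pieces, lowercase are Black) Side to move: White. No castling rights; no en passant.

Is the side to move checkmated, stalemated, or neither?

neither

White to move; white king on h8.
In check: yes, from the black rook on h5.
Legal moves for White: Kxg8, Kg7, Nxh5.
White is in check but has 3 legal moves → neither.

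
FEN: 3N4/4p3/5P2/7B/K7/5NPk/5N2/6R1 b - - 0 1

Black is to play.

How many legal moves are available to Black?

Black to move; king on h3.
In check: yes, from the white knight on f2.
Legal moves: none.
Count: 0.

0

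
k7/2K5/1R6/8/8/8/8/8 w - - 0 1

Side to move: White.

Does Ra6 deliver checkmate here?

After Ra6: black king on a8; in check: yes, from the white rook on a6.
King squares — a7: attacked by Ra6; b7: attacked by Kc7; b8: attacked by Kc7.
Black has no legal moves → checkmate.

yes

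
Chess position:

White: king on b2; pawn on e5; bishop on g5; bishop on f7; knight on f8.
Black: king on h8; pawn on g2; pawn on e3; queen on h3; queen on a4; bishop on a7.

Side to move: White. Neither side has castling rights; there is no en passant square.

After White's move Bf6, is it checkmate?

yes

After Bf6: black king on h8; in check: yes, from the white bishop on f6.
King squares — g7: attacked by Bf6; h7: attacked by Nf8; g8: attacked by Bf7.
Black has no legal moves → checkmate.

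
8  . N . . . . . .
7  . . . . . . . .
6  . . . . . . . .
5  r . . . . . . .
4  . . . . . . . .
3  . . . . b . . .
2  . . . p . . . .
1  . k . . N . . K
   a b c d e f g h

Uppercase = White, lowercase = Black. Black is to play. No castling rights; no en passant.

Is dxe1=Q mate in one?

no

After dxe1=Q: white king on h1; in check: yes, from the black queen on e1.
White has 2 legal replies: Kh2, Kg2.
In check but a legal move exists → not checkmate.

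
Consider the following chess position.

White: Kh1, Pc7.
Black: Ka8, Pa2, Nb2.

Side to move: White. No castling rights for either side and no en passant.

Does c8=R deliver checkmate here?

After c8=R: black king on a8; in check: yes, from the white rook on c8.
Black has 2 legal replies: Kb7, Ka7.
In check but a legal move exists → not checkmate.

no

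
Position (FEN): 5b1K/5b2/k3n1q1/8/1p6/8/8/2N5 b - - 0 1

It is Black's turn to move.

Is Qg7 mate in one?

After Qg7: white king on h8; in check: yes, from the black queen on g7.
King squares — g7: attacked by Ne6; h7: attacked by Qg7; g8: attacked by Bf7.
White has no legal moves → checkmate.

yes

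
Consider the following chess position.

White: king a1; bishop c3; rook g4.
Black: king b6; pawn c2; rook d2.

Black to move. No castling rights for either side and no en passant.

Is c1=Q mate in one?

yes

After c1=Q: white king on a1; in check: yes, from the black queen on c1.
King squares — b1: attacked by Qc1; a2: attacked by Rd2; b2: attacked by Qc1.
White has no legal moves → checkmate.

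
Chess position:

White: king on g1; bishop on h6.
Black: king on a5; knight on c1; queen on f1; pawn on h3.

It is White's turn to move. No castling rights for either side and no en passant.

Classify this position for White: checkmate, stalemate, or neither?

neither

White to move; white king on g1.
In check: yes, from the black queen on f1.
King squares — f1: available; h1: attacked by Qf1; f2: attacked by Qf1; g2: attacked by Qf1; h2: available.
Legal moves for White: Kh2, Kxf1.
White is in check but has 2 legal moves → neither.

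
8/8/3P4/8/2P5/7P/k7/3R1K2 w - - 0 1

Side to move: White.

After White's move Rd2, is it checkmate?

After Rd2: black king on a2; in check: yes, from the white rook on d2.
Black has 4 legal replies: Kb3, Ka3, Kb1, Ka1.
In check but a legal move exists → not checkmate.

no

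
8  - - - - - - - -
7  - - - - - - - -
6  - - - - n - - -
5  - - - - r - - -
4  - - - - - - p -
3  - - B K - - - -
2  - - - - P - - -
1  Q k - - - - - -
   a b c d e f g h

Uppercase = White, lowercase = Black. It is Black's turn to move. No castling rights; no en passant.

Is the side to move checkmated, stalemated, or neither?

Black to move; black king on b1.
In check: yes, from the white queen on a1.
King squares — a1: attacked by Bc3; c1: attacked by Qa1; a2: attacked by Qa1; b2: attacked by Qa1; c2: attacked by Kd3.
Legal moves for Black: none.
In check with no legal moves → checkmate.

checkmate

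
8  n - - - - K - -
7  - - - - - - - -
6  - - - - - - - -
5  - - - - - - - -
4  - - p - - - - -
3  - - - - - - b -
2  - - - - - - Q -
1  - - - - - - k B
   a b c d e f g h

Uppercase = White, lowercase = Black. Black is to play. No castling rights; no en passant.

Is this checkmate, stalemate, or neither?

Black to move; black king on g1.
In check: yes, from the white queen on g2.
King squares — f1: attacked by Qg2; h1: attacked by Qg2; f2: attacked by Qg2; g2: attacked by Bh1; h2: attacked by Qg2.
Legal moves for Black: none.
In check with no legal moves → checkmate.

checkmate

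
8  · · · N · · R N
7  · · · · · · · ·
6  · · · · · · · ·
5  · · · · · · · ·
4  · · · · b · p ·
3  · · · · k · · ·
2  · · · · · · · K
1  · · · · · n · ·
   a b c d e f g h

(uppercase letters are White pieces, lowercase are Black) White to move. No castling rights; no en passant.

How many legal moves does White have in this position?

1

White to move; king on h2.
In check: yes, from the black knight on f1.
Legal moves: Kg1.
Count: 1.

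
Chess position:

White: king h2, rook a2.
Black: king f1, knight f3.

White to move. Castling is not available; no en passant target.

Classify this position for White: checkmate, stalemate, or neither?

neither

White to move; white king on h2.
In check: yes, from the black knight on f3.
Legal moves for White: Kh3, Kg3, Kh1.
White is in check but has 3 legal moves → neither.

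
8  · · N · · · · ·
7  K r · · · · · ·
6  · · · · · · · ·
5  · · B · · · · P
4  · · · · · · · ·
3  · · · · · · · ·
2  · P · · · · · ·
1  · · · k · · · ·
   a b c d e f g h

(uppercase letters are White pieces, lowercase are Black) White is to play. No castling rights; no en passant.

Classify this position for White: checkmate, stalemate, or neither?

neither

White to move; white king on a7.
In check: yes, from the black rook on b7.
King squares — a6: available; b6: attacked by Rb7; b7: available; a8: available; b8: attacked by Rb7.
Legal moves for White: Ka8, Kxb7, Ka6.
White is in check but has 3 legal moves → neither.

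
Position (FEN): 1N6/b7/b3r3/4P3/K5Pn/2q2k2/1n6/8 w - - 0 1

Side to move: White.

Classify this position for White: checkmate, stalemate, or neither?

White to move; white king on a4.
In check: yes, from the black knight on b2.
King squares — a3: attacked by Qc3; b3: attacked by Qc3; b4: attacked by Qc3; a5: attacked by Qc3; b5: attacked by Ba6.
Legal moves for White: none.
In check with no legal moves → checkmate.

checkmate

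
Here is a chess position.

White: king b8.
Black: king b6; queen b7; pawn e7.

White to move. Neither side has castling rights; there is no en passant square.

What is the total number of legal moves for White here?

White to move; king on b8.
In check: yes, from the black queen on b7.
Legal moves: none.
Count: 0.

0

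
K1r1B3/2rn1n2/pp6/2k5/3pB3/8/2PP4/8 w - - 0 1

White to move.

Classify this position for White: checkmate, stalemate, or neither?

White to move; white king on a8.
In check: yes, from the black rook on c8.
King squares — a7: attacked by Rc7; b7: attacked by Rc7; b8: attacked by Nd7.
Legal moves for White: none.
In check with no legal moves → checkmate.

checkmate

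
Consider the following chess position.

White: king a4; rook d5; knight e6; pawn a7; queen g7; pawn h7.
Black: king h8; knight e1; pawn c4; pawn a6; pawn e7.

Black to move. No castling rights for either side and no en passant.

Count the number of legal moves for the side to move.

0

Black to move; king on h8.
In check: yes, from the white queen on g7.
Legal moves: none.
Count: 0.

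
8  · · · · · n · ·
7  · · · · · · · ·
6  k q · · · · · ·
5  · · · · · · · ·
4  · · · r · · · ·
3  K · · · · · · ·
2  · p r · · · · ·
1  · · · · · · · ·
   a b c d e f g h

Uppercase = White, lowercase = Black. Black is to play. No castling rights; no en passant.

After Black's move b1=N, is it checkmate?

After b1=N: white king on a3; in check: yes, from the black knight on b1.
King squares — a2: attacked by Rc2; b2: attacked by Rc2; b3: attacked by Qb6; a4: attacked by Rd4; b4: attacked by Rd4.
White has no legal moves → checkmate.

yes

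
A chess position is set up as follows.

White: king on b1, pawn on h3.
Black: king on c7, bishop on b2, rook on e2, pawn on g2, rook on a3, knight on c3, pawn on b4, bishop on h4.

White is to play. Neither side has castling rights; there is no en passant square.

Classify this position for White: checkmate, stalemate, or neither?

White to move; white king on b1.
In check: yes, from the black knight on c3.
King squares — a1: attacked by Bb2; c1: attacked by Bb2; a2: attacked by Ra3; b2: attacked by Re2; c2: attacked by Re2.
Legal moves for White: none.
In check with no legal moves → checkmate.

checkmate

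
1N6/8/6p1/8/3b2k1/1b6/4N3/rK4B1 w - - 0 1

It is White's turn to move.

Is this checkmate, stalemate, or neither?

checkmate

White to move; white king on b1.
In check: yes, from the black rook on a1.
King squares — a1: attacked by Bd4; c1: attacked by Ra1; a2: attacked by Ra1; b2: attacked by Bd4; c2: attacked by Bb3.
Legal moves for White: none.
In check with no legal moves → checkmate.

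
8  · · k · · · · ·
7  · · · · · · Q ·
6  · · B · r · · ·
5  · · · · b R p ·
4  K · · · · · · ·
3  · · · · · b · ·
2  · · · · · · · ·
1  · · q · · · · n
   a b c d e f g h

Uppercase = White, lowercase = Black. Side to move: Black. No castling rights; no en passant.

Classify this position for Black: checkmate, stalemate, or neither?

neither

Black to move; black king on c8.
In check: no.
Legal moves for Black include: Kd8, Kb8, Re8, Re7, Rh6, Rg6, Rf6, Rd6, Rxc6, Bb8, Bxg7, Bc7, Bf6, Bd6, Bf4, Bd4, Bg3, Bc3, ... (list truncated; more exist).
Black has legal moves and is not in check → neither.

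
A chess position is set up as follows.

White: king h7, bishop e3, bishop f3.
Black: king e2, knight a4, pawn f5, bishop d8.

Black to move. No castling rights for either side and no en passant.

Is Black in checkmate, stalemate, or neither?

Black to move; black king on e2.
In check: yes, from the white bishop on f3.
King squares — d1: attacked by Bf3; e1: available; f1: available; d2: attacked by Be3; f2: attacked by Be3; d3: available; e3: available; f3: available.
Legal moves for Black: Kxf3, Kxe3, Kd3, Kf1, Ke1.
Black is in check but has 5 legal moves → neither.

neither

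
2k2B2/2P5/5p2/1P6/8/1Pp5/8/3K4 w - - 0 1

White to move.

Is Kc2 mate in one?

After Kc2: black king on c8; in check: no.
Black is not in check, so this cannot be checkmate.

no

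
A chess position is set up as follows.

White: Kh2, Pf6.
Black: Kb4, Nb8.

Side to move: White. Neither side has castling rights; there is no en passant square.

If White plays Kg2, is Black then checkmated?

After Kg2: black king on b4; in check: no.
Black is not in check, so this cannot be checkmate.

no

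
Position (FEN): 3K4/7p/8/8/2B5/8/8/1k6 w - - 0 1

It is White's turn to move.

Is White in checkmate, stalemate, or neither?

neither

White to move; white king on d8.
In check: no.
Legal moves for White: Ke8, Kc8, Ke7, Kd7, Kc7, Bg8, Bf7, Be6, Ba6, Bd5, Bb5, Bd3+, Bb3, Be2, Ba2+, Bf1.
White has 16 legal moves and is not in check → neither.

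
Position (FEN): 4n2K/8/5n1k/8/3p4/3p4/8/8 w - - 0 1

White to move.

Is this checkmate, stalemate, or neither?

White to move; white king on h8.
In check: no.
King squares — g7: attacked by Kh6; h7: attacked by Nf6; g8: attacked by Nf6.
Legal moves for White: none.
Not in check and no legal moves → stalemate.

stalemate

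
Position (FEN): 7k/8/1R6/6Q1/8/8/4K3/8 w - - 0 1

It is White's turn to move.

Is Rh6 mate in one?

yes

After Rh6: black king on h8; in check: yes, from the white rook on h6.
King squares — g7: attacked by Qg5; h7: attacked by Rh6; g8: attacked by Qg5.
Black has no legal moves → checkmate.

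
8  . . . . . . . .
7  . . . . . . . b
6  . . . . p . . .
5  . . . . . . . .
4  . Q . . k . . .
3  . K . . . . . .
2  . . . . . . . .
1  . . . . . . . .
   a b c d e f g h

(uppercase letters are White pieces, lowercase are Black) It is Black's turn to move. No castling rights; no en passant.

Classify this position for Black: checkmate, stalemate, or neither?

neither

Black to move; black king on e4.
In check: yes, from the white queen on b4.
King squares — d3: available; e3: available; f3: available; d4: attacked by Qb4; f4: attacked by Qb4; d5: available; e5: available; f5: available.
Legal moves for Black: Kf5, Ke5, Kd5, Kf3, Ke3, Kd3.
Black is in check but has 6 legal moves → neither.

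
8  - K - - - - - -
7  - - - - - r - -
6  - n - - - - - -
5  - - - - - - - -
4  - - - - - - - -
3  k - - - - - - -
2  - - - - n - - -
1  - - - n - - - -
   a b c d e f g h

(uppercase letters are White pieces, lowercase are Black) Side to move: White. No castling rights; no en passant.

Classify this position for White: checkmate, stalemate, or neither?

White to move; white king on b8.
In check: no.
King squares — a7: attacked by Rf7; b7: attacked by Rf7; c7: attacked by Rf7; a8: attacked by Nb6; c8: attacked by Nb6.
Legal moves for White: none.
Not in check and no legal moves → stalemate.

stalemate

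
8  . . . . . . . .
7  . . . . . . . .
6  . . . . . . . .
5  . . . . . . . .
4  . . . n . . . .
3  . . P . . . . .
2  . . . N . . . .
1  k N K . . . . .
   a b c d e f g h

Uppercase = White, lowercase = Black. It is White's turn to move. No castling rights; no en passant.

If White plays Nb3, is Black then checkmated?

no

After Nb3: black king on a1; in check: yes, from the white knight on b3.
Black has 2 legal replies: Ka2, Nxb3+.
In check but a legal move exists → not checkmate.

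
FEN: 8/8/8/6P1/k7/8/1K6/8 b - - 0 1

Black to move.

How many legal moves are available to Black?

Black to move; king on a4.
In check: no.
Legal moves: Kb5, Ka5, Kb4.
Count: 3.

3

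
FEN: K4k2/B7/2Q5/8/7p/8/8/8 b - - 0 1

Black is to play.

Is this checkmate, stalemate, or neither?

neither

Black to move; black king on f8.
In check: no.
Legal moves for Black: Kg8, Kg7, Kf7, Ke7, h3.
Black has 5 legal moves and is not in check → neither.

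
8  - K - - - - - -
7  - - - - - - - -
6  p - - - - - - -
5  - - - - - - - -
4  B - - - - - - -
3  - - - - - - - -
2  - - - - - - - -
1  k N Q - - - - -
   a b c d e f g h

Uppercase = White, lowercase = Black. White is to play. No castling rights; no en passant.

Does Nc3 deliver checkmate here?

After Nc3: black king on a1; in check: yes, from the white queen on c1.
King squares — b1: attacked by Qc1; a2: attacked by Nc3; b2: attacked by Qc1.
Black has no legal moves → checkmate.

yes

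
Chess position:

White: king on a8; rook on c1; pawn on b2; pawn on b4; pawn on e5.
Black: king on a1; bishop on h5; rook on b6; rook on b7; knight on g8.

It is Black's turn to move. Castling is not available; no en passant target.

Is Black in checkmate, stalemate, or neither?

Black to move; black king on a1.
In check: yes, from the white rook on c1.
Legal moves for Black: Kxb2, Ka2.
Black is in check but has 2 legal moves → neither.

neither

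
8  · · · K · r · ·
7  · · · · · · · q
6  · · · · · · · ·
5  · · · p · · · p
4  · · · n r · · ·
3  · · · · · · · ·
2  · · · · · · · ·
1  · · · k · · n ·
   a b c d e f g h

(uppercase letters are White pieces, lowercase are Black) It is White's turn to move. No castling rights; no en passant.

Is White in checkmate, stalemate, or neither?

checkmate

White to move; white king on d8.
In check: yes, from the black rook on f8.
King squares — c7: attacked by Qh7; d7: attacked by Qh7; e7: attacked by Re4; c8: attacked by Rf8; e8: attacked by Re4.
Legal moves for White: none.
In check with no legal moves → checkmate.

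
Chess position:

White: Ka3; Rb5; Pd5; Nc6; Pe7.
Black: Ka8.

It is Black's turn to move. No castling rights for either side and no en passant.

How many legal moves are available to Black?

Black to move; king on a8.
In check: no.
Legal moves: none.
Count: 0.

0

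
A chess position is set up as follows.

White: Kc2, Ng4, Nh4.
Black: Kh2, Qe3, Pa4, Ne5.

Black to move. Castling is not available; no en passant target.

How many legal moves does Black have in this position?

Black to move; king on h2.
In check: yes, from the white knight on g4.
Legal moves: Kh3, Kg3, Kh1, Kg1, Nxg4.
Count: 5.

5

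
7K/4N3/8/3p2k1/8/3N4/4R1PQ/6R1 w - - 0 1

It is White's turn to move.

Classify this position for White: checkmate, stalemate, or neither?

neither

White to move; white king on h8.
In check: no.
Legal moves for White include: Kg8, Kh7, Kg7, Ng8, Nc8, Ng6, Nc6, Nf5, Nxd5, Ne5, Nc5, Nf4, Nb4, Nf2, Nb2, Ne1, Nc1, Qb8, ... (list truncated; more exist).
White has legal moves and is not in check → neither.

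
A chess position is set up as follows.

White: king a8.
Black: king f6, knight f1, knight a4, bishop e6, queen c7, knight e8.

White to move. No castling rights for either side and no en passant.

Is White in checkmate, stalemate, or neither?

White to move; white king on a8.
In check: no.
King squares — a7: attacked by Qc7; b7: attacked by Qc7; b8: attacked by Qc7.
Legal moves for White: none.
Not in check and no legal moves → stalemate.

stalemate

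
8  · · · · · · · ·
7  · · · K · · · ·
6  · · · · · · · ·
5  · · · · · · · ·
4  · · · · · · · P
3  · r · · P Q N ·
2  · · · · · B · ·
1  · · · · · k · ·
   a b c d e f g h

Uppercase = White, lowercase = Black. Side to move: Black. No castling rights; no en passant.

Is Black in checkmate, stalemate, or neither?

checkmate

Black to move; black king on f1.
In check: yes, from the white knight on g3.
King squares — e1: attacked by Bf2; g1: attacked by Bf2; e2: attacked by Qf3; f2: attacked by Qf3; g2: attacked by Qf3.
Legal moves for Black: none.
In check with no legal moves → checkmate.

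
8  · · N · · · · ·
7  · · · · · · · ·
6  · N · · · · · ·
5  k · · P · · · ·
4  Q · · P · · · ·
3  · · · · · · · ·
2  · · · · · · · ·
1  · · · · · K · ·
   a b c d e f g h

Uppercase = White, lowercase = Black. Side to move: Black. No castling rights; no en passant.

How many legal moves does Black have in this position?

Black to move; king on a5.
In check: yes, from the white queen on a4.
Legal moves: none.
Count: 0.

0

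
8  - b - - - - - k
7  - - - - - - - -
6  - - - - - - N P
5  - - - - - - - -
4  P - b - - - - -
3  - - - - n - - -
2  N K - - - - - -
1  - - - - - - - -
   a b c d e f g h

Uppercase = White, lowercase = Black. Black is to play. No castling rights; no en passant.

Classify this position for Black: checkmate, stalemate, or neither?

neither

Black to move; black king on h8.
In check: yes, from the white knight on g6.
King squares — g7: attacked by Ph6; h7: available; g8: available.
Legal moves for Black: Kg8, Kh7.
Black is in check but has 2 legal moves → neither.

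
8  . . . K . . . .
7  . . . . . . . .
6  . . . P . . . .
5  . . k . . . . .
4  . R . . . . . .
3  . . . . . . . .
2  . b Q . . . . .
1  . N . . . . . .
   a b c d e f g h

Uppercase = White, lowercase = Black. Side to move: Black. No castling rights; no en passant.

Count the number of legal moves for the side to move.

Black to move; king on c5.
In check: yes, from the white queen on c2.
Legal moves: Kxd6, Kd5, Kxb4, Bc3.
Count: 4.

4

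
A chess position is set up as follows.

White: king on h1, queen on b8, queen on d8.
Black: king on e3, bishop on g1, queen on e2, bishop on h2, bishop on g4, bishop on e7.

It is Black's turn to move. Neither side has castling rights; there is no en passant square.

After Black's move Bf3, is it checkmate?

After Bf3: white king on h1; in check: yes, from the black bishop on f3.
King squares — g1: attacked by Bh2; g2: attacked by Qe2; h2: attacked by Bg1.
White has no legal moves → checkmate.

yes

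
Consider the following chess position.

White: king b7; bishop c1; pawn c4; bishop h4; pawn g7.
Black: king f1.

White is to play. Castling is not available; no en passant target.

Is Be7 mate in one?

no

After Be7: black king on f1; in check: no.
Black is not in check, so this cannot be checkmate.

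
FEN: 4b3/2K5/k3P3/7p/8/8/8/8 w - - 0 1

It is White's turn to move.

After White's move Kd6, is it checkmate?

no

After Kd6: black king on a6; in check: no.
Black is not in check, so this cannot be checkmate.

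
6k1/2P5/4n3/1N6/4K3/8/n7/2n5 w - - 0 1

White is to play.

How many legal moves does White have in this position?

White to move; king on e4.
In check: no.
Legal moves: Na7, Nd6, Nd4, Nc3, Na3, Kf5, Ke5, Kd5, Kf3, Ke3, c8=Q+, c8=R+, c8=B, c8=N.
Count: 14.

14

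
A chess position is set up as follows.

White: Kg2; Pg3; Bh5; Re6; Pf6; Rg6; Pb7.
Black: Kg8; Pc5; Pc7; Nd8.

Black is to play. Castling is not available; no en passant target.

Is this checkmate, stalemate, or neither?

Black to move; black king on g8.
In check: yes, from the white rook on g6.
King squares — f7: available; g7: attacked by Pf6; h7: available; f8: available; h8: available.
Legal moves for Black: Kh8, Kf8, Kh7, Kf7.
Black is in check but has 4 legal moves → neither.

neither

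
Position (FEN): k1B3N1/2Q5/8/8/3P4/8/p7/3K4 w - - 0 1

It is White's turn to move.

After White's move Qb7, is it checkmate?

yes

After Qb7: black king on a8; in check: yes, from the white queen on b7.
King squares — a7: attacked by Qb7; b7: attacked by Bc8; b8: attacked by Qb7.
Black has no legal moves → checkmate.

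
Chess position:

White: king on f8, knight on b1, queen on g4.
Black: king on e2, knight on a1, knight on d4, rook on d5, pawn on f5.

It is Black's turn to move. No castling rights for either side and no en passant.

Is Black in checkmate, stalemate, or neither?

neither

Black to move; black king on e2.
In check: yes, from the white queen on g4.
Legal moves for Black: Ke3, Kd3, Kf2, Kf1, Ke1, Nf3, fxg4.
Black is in check but has 7 legal moves → neither.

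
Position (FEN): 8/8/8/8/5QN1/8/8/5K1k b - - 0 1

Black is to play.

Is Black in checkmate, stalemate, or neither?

stalemate

Black to move; black king on h1.
In check: no.
King squares — g1: attacked by Kf1; g2: attacked by Kf1; h2: attacked by Qf4.
Legal moves for Black: none.
Not in check and no legal moves → stalemate.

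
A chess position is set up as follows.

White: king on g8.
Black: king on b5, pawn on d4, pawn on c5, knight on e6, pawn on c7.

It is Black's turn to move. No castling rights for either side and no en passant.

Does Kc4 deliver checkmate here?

no

After Kc4: white king on g8; in check: no.
White is not in check, so this cannot be checkmate.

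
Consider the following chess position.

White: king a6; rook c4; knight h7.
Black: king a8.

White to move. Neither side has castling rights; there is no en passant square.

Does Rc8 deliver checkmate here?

yes

After Rc8: black king on a8; in check: yes, from the white rook on c8.
King squares — a7: attacked by Ka6; b7: attacked by Ka6; b8: attacked by Rc8.
Black has no legal moves → checkmate.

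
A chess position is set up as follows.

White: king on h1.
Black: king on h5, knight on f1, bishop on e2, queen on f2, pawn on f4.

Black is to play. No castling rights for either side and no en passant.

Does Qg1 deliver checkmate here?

After Qg1: white king on h1; in check: yes, from the black queen on g1.
White has 1 legal reply: Kxg1.
In check but a legal move exists → not checkmate.

no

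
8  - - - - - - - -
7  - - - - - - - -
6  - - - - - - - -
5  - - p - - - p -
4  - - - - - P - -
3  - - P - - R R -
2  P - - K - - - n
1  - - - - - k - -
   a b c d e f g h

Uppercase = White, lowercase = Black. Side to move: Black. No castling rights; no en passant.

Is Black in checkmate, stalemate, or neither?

Black to move; black king on f1.
In check: yes, from the white rook on f3.
King squares — e1: attacked by Kd2; g1: attacked by Rg3; e2: attacked by Kd2; f2: attacked by Rf3; g2: attacked by Rg3.
Legal moves for Black: Nxf3+.
Black is in check but has 1 legal move → neither.

neither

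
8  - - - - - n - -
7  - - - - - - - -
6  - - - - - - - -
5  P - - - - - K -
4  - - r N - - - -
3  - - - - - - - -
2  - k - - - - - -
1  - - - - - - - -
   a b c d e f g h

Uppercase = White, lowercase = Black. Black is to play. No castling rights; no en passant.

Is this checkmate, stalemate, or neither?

Black to move; black king on b2.
In check: no.
Legal moves for Black include: Nh7+, Nd7, Ng6, Ne6+, Rc8, Rc7, Rc6, Rc5+, Rxd4, Rb4, Ra4, Rc3, Rc2, Rc1, Kc3, Ka3, Ka2, Kc1, ... (list truncated; more exist).
Black has legal moves and is not in check → neither.

neither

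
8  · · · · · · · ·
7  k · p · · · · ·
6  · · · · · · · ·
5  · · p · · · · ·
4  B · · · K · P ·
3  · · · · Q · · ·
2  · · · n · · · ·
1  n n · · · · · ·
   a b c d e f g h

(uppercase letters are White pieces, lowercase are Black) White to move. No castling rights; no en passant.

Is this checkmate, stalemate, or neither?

neither

White to move; white king on e4.
In check: yes, from the black knight on d2.
Legal moves for White: Kf5, Ke5, Kd5, Kf4, Kd3, Qxd2.
White is in check but has 6 legal moves → neither.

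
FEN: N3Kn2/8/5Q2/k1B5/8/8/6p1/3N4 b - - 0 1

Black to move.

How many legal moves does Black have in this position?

Black to move; king on a5.
In check: no.
Legal moves: Nh7, Nd7, Ng6, Ne6, Kb5, Ka4, g1=Q, g1=R, g1=B, g1=N.
Count: 10.

10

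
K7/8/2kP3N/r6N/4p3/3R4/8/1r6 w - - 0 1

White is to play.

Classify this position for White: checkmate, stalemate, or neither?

White to move; white king on a8.
In check: yes, from the black rook on a5.
King squares — a7: attacked by Ra5; b7: attacked by Rb1; b8: attacked by Rb1.
Legal moves for White: none.
In check with no legal moves → checkmate.

checkmate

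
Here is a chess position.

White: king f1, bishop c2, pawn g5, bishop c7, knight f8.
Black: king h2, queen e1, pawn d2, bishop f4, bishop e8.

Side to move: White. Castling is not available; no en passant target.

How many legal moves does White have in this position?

0

White to move; king on f1.
In check: yes, from the black queen on e1.
Legal moves: none.
Count: 0.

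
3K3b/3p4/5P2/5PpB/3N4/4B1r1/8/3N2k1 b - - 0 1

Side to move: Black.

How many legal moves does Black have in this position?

5

Black to move; king on g1.
In check: yes, from the white bishop on e3.
Legal moves: Kh2, Kg2, Kh1, Kf1, Rxe3.
Count: 5.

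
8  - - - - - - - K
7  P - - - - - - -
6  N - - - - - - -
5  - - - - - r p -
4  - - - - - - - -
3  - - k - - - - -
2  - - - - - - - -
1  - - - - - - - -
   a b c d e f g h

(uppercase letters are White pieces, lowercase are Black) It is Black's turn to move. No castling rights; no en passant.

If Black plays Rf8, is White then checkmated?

no

After Rf8: white king on h8; in check: yes, from the black rook on f8.
White has 2 legal replies: Kh7, Kg7.
In check but a legal move exists → not checkmate.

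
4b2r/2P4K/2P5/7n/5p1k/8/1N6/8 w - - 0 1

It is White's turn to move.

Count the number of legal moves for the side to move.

White to move; king on h7.
In check: yes, from the black rook on h8.
Legal moves: Kxh8.
Count: 1.

1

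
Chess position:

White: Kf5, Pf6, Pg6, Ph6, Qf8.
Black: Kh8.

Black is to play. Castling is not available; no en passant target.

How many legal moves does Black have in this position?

Black to move; king on h8.
In check: yes, from the white queen on f8.
Legal moves: none.
Count: 0.

0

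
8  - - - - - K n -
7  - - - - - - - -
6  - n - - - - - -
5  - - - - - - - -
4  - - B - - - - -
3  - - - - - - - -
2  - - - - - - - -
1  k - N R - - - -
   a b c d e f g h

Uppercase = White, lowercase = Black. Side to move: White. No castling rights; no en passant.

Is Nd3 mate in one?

After Nd3: black king on a1; in check: yes, from the white rook on d1.
King squares — b1: attacked by Rd1; a2: attacked by Bc4; b2: attacked by Nd3.
Black has no legal moves → checkmate.

yes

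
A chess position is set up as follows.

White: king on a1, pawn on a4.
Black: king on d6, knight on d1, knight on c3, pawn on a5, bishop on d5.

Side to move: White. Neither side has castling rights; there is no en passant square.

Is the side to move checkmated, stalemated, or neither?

White to move; white king on a1.
In check: no.
King squares — b1: attacked by Nc3; a2: attacked by Nc3; b2: attacked by Nd1.
Legal moves for White: none.
Not in check and no legal moves → stalemate.

stalemate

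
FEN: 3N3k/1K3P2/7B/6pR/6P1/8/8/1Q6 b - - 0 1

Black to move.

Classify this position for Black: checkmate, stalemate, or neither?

stalemate

Black to move; black king on h8.
In check: no.
King squares — g7: attacked by Bh6; h7: attacked by Qb1; g8: attacked by Pf7.
Legal moves for Black: none.
Not in check and no legal moves → stalemate.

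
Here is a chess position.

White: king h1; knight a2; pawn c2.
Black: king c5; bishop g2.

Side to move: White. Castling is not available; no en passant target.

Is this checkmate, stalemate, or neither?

White to move; white king on h1.
In check: yes, from the black bishop on g2.
Legal moves for White: Kh2, Kxg2, Kg1.
White is in check but has 3 legal moves → neither.

neither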